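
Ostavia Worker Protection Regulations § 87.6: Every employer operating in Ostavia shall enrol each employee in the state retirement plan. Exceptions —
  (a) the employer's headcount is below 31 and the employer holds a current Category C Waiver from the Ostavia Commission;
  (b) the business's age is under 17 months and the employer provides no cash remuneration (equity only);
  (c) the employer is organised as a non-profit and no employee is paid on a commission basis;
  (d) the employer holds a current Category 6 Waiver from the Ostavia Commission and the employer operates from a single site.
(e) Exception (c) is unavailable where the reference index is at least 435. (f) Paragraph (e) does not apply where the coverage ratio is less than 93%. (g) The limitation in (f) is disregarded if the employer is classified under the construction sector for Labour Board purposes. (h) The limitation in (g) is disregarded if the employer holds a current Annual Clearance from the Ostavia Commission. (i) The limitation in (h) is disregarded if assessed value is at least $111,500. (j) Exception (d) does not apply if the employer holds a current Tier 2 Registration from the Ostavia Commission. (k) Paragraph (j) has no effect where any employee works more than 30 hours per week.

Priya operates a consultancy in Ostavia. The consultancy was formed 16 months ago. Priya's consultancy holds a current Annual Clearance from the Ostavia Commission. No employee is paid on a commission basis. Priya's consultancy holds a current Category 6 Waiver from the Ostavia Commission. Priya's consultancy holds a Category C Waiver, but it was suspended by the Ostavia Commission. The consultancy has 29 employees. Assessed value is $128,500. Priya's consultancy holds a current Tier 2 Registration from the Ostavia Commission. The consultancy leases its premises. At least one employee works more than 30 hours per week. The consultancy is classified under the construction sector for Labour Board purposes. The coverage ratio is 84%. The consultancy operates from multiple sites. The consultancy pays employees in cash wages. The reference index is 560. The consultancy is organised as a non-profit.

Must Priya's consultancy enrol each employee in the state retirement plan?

Exception (a) fails — no current Category C Waiver is held.
Exception (b) requires that the employer provides no cash remuneration (equity only); but employees are paid cash wages, so (b) is unavailable.
Exception (c) is satisfied on its face — the employer is a non-profit; no employee is paid on commission. Turning to paragraphs (e)–(i): (e) is engaged — the reference index is 560, meeting the 435 threshold. (f) applies (the coverage ratio is 84%, less than the 93% limit), but is set aside by (g): (g) operates against (f): the consultancy is classified under the construction sector. (h) would limit (g) — a current Annual Clearance is held — but (i) sets (h) aside: (i) operates against (h): assessed value is $128,500, meeting the $111,500 threshold. (c) is therefore removed.
Exception (d) does not apply: the employer operates from multiple sites.
Every exception is unavailable, so the rule governs.

Yes — Priya's consultancy must enrol each employee in the state retirement plan.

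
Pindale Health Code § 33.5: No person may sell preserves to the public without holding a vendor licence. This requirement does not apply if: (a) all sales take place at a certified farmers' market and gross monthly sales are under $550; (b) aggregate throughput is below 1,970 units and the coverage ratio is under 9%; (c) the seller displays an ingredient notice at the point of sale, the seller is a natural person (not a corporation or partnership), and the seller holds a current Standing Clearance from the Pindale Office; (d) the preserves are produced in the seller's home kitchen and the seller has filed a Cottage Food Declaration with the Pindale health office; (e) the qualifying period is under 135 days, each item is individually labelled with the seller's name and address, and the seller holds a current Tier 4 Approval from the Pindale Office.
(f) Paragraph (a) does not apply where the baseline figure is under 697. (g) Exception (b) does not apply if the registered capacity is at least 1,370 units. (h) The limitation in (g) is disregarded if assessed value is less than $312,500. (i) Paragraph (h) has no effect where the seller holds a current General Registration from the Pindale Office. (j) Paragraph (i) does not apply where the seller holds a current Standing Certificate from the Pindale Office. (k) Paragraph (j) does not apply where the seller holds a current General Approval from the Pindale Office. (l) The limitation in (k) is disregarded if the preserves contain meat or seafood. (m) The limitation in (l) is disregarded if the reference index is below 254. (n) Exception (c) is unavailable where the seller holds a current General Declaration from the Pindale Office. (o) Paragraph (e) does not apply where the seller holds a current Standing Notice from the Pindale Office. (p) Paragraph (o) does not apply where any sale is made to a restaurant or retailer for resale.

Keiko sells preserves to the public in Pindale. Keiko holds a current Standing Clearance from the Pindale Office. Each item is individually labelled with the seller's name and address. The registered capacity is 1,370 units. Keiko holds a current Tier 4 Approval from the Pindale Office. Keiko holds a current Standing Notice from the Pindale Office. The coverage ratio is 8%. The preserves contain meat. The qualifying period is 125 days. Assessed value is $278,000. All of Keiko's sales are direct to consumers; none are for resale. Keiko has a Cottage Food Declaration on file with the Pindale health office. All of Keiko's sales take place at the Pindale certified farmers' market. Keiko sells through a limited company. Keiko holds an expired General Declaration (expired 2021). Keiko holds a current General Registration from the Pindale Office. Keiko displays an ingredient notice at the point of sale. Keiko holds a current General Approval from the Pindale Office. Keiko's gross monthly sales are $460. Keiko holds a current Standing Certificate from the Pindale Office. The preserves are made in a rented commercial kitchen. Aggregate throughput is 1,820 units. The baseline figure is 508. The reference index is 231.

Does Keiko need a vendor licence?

Yes — Keiko must hold a vendor licence.

Exception (a): all sales are at a certified farmers' market; gross monthly sales are $460, under the $550 limit — every condition holds. Turning to paragraph (f): (f) operates against (a): the baseline figure is 508, under the 697 limit. (a) is therefore removed.
All of (b)'s requirements are met (aggregate throughput is 1,820 units, below the 1,970 units limit; the coverage ratio is 8%, under the 9% limit). Turning to paragraphs (g)–(m): (g) operates against (b): the registered capacity is 1,370 units, meeting the 1,370 units threshold. (h) would limit (g) — assessed value is $278,000, less than the $312,500 limit — but (i) sets (h) aside: (i) applies — a current General Registration is held. (j) would limit (i) — a current Standing Certificate is held — but (k) sets (j) aside: (k) is engaged — a current General Approval is held. (l) would limit (k) — the preserves contain meat — but (m) sets (l) aside: (m) is triggered — the reference index is 231, below the 254 limit. Exception (b) does not apply.
Exception (c) does not apply: the seller operates through a limited company.
Exception (d) does not apply: the preserves are made in a commercial kitchen, not a home kitchen.
Exception (e)'s conditions are all satisfied: the qualifying period is 125 days, under the 135 days limit; items are individually labelled; a current Tier 4 Approval is held. But: (o) is engaged — a current Standing Notice is held. (p), which would lift (o), does not operate here — no sales are for resale. Exception (e) does not apply.
Every exception is unavailable, so the rule governs.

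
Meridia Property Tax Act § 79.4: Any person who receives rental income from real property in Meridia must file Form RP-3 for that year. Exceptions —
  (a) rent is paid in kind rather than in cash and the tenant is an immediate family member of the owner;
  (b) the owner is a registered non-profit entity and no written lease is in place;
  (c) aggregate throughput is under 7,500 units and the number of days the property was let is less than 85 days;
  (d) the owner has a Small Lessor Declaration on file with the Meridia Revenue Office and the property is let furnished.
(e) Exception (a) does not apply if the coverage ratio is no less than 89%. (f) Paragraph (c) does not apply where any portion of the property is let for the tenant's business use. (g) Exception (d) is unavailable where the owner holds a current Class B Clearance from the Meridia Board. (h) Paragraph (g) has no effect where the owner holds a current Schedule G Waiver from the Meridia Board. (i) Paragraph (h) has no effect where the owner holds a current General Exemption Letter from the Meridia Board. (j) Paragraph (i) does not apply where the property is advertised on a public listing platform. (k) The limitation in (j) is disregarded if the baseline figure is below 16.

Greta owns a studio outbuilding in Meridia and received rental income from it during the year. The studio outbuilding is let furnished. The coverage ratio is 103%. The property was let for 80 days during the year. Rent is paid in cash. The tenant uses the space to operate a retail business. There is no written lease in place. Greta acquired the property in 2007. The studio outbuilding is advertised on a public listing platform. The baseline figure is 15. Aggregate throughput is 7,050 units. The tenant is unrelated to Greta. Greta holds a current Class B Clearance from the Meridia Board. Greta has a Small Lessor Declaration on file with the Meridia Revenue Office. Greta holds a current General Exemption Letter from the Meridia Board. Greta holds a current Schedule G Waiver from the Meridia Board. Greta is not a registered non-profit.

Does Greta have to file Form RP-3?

Exception (a) does not apply: rent is paid in cash.
Exception (b) fails — Greta is not a registered non-profit.
Exception (c): aggregate throughput is 7,050 units, under the 7,500 units limit; the number of days the property was let is 80 days, less than the 85 days limit — every condition holds. But applying paragraph (f): (f) operates against (c): the space is let for business use. Exception (c) does not apply.
Exception (d): a Small Lessor Declaration is on file; the property is let furnished — every condition holds. Turning to paragraphs (g)–(k): (g) applies — a current Class B Clearance is held. (h) would limit (g) — a current Schedule G Waiver is held — but (i) sets (h) aside: (i) operates against (h): a current General Exemption Letter is held. (j) applies (the property is publicly advertised), but is set aside by (k): (k) is triggered — the baseline figure is 15, below the 16 limit. So (d) is unavailable.
No exception is made out. Greta falls within the general rule.

Yes — Greta must file Form RP-3.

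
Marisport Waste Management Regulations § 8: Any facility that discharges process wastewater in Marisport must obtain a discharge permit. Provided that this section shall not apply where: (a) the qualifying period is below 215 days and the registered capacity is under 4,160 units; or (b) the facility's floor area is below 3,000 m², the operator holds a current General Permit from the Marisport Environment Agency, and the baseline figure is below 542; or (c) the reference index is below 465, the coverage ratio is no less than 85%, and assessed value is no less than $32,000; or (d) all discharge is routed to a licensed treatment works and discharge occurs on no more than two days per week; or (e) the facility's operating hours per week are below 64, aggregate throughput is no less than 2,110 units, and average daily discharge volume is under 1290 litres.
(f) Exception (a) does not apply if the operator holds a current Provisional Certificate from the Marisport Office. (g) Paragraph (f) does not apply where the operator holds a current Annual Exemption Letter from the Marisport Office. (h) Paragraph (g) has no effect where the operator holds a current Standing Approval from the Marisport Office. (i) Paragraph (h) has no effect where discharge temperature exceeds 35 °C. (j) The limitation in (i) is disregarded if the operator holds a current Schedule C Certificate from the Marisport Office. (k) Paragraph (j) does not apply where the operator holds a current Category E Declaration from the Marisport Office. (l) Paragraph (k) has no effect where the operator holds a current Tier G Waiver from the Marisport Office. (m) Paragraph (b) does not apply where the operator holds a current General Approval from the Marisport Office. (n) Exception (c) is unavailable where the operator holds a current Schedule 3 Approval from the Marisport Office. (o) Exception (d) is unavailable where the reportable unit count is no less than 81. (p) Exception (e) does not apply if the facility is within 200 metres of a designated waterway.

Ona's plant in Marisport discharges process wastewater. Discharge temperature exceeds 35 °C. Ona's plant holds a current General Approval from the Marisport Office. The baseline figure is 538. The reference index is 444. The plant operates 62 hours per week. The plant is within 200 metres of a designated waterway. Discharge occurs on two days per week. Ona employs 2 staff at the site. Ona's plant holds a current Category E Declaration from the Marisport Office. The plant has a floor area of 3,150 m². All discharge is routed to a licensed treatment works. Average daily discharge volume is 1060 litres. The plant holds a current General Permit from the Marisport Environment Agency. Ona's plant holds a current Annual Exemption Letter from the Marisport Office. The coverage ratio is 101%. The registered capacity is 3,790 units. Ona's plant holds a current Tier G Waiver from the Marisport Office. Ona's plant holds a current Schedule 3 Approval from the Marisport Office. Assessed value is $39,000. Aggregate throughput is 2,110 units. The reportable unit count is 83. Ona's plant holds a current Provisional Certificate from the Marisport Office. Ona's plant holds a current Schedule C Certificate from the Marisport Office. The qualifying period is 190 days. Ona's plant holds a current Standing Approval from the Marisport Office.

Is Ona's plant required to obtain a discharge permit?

Exception (a) is satisfied on its face — the qualifying period is 190 days, below the 215 days limit; the registered capacity is 3,790 units, under the 4,160 units limit. However, paragraphs (f)–(l) must be considered: (f) operates against (a): a current Provisional Certificate is held. (g) operates (a current Annual Exemption Letter is held), but is set aside by (h): (h) is triggered — a current Standing Approval is held. (i) operates (discharge temperature exceeds 35 °C), but yields to (j): (j) operates against (i): a current Schedule C Certificate is held. (k) applies (a current Category E Declaration is held), but is itself disapplied by (l): (l) operates — a current Tier G Waiver is held. So (a) is unavailable.
Exception (b) does not apply: the facility's floor area is 3,150 m², not below 3,000 m².
Exception (c): the reference index is 444, below the 465 limit; the coverage ratio is 101%, meeting the 85% threshold; assessed value is $39,000, meeting the $32,000 threshold — every condition holds. But: (n) operates against (c): a current Schedule 3 Approval is held. So (c) is unavailable.
Exception (d): discharge is routed to a licensed treatment works; discharge occurs on no more than two days per week — every condition holds. But: (o) applies — the reportable unit count is 83, meeting the 81 threshold. Exception (d) does not apply.
Exception (e)'s conditions are all satisfied: the facility's operating hours per week are 62, below the 64 limit; aggregate throughput is 2,110 units, meeting the 2,110 units threshold; average daily discharge volume is 1060 litres, under the 1290 litres limit. But: (p) applies — the plant is within 200 m of a designated waterway. (e) is therefore removed.
Every exception is unavailable, so the rule governs.

Yes — Ona's plant must obtain a discharge permit.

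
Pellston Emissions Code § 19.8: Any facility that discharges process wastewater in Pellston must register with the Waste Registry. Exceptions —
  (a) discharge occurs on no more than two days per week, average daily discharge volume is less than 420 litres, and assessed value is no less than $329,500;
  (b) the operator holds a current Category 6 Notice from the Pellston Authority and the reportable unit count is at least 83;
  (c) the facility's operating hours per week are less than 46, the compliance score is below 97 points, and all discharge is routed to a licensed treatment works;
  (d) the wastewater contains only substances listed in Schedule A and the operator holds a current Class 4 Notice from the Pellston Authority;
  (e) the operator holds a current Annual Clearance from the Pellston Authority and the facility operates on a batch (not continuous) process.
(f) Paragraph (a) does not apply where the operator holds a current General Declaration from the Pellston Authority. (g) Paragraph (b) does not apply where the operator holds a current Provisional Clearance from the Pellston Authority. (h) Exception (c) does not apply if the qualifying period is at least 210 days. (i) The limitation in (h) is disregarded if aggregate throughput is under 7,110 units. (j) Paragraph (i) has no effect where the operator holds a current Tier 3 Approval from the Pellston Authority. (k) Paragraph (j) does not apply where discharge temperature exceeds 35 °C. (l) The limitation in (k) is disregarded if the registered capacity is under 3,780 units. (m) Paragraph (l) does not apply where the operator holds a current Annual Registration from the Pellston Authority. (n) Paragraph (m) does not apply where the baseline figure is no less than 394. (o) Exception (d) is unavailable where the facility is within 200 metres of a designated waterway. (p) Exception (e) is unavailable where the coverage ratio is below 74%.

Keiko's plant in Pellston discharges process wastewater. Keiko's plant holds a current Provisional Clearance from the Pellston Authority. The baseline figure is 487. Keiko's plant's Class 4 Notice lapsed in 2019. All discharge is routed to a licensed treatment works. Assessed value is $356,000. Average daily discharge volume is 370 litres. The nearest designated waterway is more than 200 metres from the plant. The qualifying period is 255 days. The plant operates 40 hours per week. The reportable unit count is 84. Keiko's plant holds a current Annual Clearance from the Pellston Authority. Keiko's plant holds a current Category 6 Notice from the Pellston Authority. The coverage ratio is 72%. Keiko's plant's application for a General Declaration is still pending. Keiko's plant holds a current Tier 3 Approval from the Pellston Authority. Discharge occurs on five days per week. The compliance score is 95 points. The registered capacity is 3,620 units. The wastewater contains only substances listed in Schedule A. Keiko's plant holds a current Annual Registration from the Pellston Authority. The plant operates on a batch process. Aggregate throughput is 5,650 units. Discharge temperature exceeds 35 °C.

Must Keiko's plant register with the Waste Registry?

Yes — Keiko's plant must register with the Waste Registry.

Exception (a) fails — discharge occurs on five days per week.
All of (b)'s requirements are met (a current Category 6 Notice is held; the reportable unit count is 84, meeting the 83 threshold). However, paragraph (g) must be considered: (g) operates against (b): a current Provisional Clearance is held. Exception (b) does not apply.
Exception (c): the facility's operating hours per week are 40, less than the 46 limit; the compliance score is 95 points, below the 97 points limit; discharge is routed to a licensed treatment works — every condition holds. But: (h) applies — the qualifying period is 255 days, meeting the 210 days threshold. (i) is triggered (aggregate throughput is 5,650 units, under the 7,110 units limit), but is itself disapplied by (j): (j) operates — a current Tier 3 Approval is held. (k) would limit (j) — discharge temperature exceeds 35 °C — but (l) sets (k) aside: (l) operates — the registered capacity is 3,620 units, under the 3,780 units limit. (m) would limit (l) — a current Annual Registration is held — but (n) sets (m) aside: (n) operates against (m): the baseline figure is 487, meeting the 394 threshold. Exception (c) does not apply.
Exception (d) does not apply: the Class 4 Notice is not current.
Exception (e): a current Annual Clearance is held; the facility operates on a batch process — every condition holds. However, paragraph (p) must be considered: (p) operates against (e): the coverage ratio is 72%, below the 74% limit. So (e) is unavailable.
Every exception is unavailable, so the rule governs.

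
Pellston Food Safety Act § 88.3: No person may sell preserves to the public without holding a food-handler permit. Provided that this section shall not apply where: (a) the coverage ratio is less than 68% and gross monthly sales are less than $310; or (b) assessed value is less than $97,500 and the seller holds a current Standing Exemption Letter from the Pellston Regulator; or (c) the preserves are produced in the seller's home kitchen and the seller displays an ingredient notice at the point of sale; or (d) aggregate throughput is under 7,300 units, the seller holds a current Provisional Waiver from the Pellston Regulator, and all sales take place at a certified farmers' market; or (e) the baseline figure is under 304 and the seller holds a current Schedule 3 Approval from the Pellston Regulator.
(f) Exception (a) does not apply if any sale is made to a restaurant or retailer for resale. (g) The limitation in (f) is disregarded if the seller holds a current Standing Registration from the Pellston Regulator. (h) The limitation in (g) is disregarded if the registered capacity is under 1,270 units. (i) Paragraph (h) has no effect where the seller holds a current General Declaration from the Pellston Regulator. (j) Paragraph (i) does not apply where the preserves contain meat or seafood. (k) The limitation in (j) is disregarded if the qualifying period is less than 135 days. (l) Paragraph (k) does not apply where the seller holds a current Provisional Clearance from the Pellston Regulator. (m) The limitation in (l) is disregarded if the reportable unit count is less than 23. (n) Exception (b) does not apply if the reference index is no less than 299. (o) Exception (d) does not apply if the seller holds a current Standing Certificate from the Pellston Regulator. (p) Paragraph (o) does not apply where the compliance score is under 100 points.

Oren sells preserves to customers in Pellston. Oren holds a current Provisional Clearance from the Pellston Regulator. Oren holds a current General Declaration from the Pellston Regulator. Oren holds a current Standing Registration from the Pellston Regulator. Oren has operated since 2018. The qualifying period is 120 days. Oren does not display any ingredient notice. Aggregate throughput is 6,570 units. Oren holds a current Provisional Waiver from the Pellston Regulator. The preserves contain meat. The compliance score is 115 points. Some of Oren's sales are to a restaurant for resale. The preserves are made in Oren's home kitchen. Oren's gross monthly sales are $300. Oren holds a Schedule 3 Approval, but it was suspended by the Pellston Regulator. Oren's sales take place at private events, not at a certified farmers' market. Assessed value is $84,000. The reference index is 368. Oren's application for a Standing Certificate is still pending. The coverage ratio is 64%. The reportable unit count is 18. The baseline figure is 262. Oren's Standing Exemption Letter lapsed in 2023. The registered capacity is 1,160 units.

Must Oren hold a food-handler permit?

No — exception (a) applies; Oren is not required to hold a food-handler permit.

Exception (a)'s conditions are all satisfied: the coverage ratio is 64%, less than the 68% limit; gross monthly sales are $300, less than the $310 limit. Under paragraphs (f)–(m): (f) is engaged (some sales are to a restaurant for resale), but is overridden by (g): (g) is engaged — a current Standing Registration is held. (h) applies (the registered capacity is 1,160 units, under the 1,270 units limit), but is itself disapplied by (i): (i) operates against (h): a current General Declaration is held. (j) would limit (i) — the preserves contain meat — but (k) sets (j) aside: (k) operates against (j): the qualifying period is 120 days, less than the 135 days limit. (l) would limit (k) — a current Provisional Clearance is held — but (m) sets (l) aside: (m) is engaged — the reportable unit count is 18, less than the 23 limit. (a) remains available.
Exception (b) does not apply: the Standing Exemption Letter is not current.
Exception (c) requires that the seller displays an ingredient notice at the point of sale; but no ingredient notice is displayed, so (c) is unavailable.
Exception (d) does not apply: sales are at private events, not a certified farmers' market.
Exception (e) fails — no current Schedule 3 Approval is held.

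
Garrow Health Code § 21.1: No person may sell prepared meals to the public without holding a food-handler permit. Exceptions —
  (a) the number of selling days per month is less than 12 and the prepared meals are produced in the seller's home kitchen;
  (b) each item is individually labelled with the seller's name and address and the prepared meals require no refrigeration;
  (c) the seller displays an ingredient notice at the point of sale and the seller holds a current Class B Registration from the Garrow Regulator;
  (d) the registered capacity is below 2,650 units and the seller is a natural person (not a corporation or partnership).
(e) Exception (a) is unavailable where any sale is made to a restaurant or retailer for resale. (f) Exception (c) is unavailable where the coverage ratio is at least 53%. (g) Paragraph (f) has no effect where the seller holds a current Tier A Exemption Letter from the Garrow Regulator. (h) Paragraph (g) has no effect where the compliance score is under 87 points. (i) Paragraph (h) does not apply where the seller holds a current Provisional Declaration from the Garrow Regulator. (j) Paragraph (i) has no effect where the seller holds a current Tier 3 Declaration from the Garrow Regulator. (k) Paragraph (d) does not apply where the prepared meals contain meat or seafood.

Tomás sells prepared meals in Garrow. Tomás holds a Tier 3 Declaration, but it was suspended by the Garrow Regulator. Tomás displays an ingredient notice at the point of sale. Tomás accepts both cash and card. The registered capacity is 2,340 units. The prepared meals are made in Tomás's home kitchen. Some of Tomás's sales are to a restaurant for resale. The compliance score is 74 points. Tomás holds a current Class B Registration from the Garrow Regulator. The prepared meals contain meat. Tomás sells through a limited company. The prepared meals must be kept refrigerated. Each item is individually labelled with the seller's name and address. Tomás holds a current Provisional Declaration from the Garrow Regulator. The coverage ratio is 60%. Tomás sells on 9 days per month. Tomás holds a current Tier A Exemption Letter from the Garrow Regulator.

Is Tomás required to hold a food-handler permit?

No — exception (c) applies; Tomás is not required to hold a food-handler permit.

All of (a)'s requirements are met (the number of selling days per month is 9, less than the 12 limit; the prepared meals are home-kitchen produced). However, paragraph (e) must be considered: (e) operates — some sales are to a restaurant for resale. Exception (a) does not apply.
Exception (b) does not apply: the prepared meals require refrigeration.
Exception (c) is satisfied on its face — an ingredient notice is displayed; a current Class B Registration is held. Applying paragraphs (f)–(j): (f) is engaged (the coverage ratio is 60%, meeting the 53% threshold), but is overridden by (g): (g) applies — a current Tier A Exemption Letter is held. (h) is engaged (the compliance score is 74 points, under the 87 points limit), but yields to (i): (i) operates against (h): a current Provisional Declaration is held. (j), which would lift (i), does not operate here — the Tier 3 Declaration is not current. (c) remains available.
Exception (d) fails — the seller operates through a limited company.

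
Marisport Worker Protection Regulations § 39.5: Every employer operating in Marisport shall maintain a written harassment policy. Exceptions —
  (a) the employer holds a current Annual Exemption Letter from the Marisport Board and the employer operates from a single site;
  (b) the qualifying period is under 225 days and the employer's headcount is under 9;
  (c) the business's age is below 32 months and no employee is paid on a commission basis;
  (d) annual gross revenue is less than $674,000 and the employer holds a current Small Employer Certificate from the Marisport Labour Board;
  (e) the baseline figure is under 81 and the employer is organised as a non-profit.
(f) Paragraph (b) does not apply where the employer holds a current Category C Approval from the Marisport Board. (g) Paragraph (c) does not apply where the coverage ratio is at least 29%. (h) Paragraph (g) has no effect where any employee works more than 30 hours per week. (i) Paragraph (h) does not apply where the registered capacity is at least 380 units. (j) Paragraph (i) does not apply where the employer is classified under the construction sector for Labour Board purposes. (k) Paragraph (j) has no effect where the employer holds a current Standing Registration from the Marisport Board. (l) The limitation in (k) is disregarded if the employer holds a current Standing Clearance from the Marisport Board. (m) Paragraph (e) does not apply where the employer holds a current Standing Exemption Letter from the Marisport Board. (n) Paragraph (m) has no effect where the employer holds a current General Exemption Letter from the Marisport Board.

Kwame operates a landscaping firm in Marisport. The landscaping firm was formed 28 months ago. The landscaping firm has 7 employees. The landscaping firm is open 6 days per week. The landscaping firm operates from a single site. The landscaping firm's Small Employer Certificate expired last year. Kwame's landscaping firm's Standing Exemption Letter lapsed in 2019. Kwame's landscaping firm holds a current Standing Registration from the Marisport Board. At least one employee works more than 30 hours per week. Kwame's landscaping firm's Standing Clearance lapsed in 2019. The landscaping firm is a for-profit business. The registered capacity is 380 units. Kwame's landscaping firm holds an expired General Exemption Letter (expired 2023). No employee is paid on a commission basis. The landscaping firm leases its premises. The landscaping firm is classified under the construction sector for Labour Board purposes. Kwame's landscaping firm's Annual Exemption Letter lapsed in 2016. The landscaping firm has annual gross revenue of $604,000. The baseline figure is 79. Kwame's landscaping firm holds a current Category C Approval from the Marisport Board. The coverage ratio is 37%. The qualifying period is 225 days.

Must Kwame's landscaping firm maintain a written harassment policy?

Yes — Kwame's landscaping firm must maintain a written harassment policy.

Exception (a) fails — there is no Annual Exemption Letter in force.
Exception (b) fails — the qualifying period is 225 days, not under 225 days.
Exception (c) is satisfied on its face — the business's age is 28 months, below the 32 months limit; no employee is paid on commission. But applying paragraphs (g)–(l): (g) is triggered — the coverage ratio is 37%, meeting the 29% threshold. (h) is engaged (at least one employee exceeds 30 hours/week), but is set aside by (i): (i) applies — the registered capacity is 380 units, meeting the 380 units threshold. (j) is engaged (the landscaping firm is classified under the construction sector), but is displaced by (k): (k) applies — a current Standing Registration is held. (l) is inapplicable (the Standing Clearance is not current), so (k) stands. (c) is therefore removed.
Exception (d) requires that the employer holds a current Small Employer Certificate from the Marisport Labour Board; but the Small Employer Certificate has expired, so (d) is unavailable.
Exception (e) does not apply: the employer is for-profit.
No exception displaces § 39.5.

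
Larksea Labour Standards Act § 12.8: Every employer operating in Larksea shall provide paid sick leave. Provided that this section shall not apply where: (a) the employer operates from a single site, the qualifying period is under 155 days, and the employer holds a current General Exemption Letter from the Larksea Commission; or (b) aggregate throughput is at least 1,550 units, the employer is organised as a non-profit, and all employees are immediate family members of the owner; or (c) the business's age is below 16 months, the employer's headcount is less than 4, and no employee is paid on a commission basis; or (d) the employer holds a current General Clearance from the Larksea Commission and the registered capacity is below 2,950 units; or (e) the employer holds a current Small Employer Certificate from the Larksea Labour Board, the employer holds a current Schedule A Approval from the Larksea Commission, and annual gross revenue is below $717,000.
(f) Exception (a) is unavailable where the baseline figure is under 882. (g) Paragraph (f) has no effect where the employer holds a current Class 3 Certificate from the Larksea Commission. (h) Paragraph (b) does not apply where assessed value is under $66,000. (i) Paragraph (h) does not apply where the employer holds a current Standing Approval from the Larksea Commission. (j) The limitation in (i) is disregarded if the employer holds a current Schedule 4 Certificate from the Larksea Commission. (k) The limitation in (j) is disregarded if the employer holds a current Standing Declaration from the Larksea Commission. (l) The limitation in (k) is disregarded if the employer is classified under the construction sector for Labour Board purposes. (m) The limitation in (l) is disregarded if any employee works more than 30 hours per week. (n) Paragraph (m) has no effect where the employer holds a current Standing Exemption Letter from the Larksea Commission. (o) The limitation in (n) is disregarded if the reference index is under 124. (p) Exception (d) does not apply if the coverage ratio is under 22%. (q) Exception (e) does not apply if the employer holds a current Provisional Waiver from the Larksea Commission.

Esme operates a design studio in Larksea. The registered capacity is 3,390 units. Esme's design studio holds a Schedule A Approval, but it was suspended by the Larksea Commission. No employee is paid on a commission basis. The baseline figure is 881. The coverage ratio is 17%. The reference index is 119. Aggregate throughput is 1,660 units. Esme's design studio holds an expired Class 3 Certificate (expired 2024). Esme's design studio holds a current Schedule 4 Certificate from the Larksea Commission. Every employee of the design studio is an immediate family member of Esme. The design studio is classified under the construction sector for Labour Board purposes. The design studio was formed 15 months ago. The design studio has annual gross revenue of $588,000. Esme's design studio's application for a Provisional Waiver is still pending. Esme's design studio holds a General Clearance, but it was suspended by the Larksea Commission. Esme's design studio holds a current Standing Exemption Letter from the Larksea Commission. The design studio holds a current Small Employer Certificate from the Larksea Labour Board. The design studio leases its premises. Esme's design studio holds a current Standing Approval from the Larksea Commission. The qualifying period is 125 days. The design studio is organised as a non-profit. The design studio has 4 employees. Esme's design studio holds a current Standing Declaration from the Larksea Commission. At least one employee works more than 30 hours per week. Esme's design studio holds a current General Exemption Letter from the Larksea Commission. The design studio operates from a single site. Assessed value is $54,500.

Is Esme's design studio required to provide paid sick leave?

Exception (a) is satisfied on its face — the employer operates from a single site; the qualifying period is 125 days, under the 155 days limit; a current General Exemption Letter is held. But: (f) operates against (a): the baseline figure is 881, under the 882 limit. (g), which would lift (f), is not triggered — no current Class 3 Certificate is held. So (a) is unavailable.
Exception (b) is satisfied on its face — aggregate throughput is 1,660 units, meeting the 1,550 units threshold; the employer is a non-profit; every employee is an immediate family member. As to paragraphs (h)–(o): (h) operates (assessed value is $54,500, under the $66,000 limit), but yields to (i): (i) is engaged — a current Standing Approval is held. (j) would limit (i) — a current Schedule 4 Certificate is held — but (k) sets (j) aside: (k) operates against (j): a current Standing Declaration is held. (l) would limit (k) — the design studio is classified under the construction sector — but (m) sets (l) aside: (m) is engaged — at least one employee exceeds 30 hours/week. (n) is triggered (a current Standing Exemption Letter is held), but is itself disapplied by (o): (o) operates against (n): the reference index is 119, under the 124 limit. (b) remains available.
Exception (c) does not apply: the employer's headcount is 4, not less than 4.
Exception (d) fails — there is no General Clearance in force.
Exception (e) requires that the employer holds a current Schedule A Approval from the Larksea Commission; but there is no Schedule A Approval in force, so (e) is unavailable.

No — exception (b) applies; Esme's design studio is not required to provide paid sick leave.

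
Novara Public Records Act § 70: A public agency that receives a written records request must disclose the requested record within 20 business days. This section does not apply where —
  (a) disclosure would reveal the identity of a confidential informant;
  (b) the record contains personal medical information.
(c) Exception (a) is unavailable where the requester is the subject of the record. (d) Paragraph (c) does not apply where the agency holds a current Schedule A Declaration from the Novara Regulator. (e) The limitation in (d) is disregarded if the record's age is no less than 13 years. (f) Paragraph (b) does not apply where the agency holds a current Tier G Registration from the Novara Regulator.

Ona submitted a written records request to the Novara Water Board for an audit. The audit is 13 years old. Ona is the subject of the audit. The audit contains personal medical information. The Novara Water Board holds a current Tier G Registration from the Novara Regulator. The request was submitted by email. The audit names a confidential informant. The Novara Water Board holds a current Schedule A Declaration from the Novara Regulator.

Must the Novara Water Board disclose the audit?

Exception (a)'s conditions are all satisfied: the audit names a confidential informant. But applying paragraphs (c)–(e): (c) is engaged — Ona is the subject of the audit. (d) applies (a current Schedule A Declaration is held), but is overridden by (e): (e) operates — the record's age is 13 years, meeting the 13 years threshold. (a) is therefore removed.
Exception (b) is satisfied on its face — the audit contains personal medical information. Turning to paragraph (f): (f) operates against (b): a current Tier G Registration is held. So (b) is unavailable.
No exception applies. The general rule governs.

Yes — the Novara Water Board must disclose the audit.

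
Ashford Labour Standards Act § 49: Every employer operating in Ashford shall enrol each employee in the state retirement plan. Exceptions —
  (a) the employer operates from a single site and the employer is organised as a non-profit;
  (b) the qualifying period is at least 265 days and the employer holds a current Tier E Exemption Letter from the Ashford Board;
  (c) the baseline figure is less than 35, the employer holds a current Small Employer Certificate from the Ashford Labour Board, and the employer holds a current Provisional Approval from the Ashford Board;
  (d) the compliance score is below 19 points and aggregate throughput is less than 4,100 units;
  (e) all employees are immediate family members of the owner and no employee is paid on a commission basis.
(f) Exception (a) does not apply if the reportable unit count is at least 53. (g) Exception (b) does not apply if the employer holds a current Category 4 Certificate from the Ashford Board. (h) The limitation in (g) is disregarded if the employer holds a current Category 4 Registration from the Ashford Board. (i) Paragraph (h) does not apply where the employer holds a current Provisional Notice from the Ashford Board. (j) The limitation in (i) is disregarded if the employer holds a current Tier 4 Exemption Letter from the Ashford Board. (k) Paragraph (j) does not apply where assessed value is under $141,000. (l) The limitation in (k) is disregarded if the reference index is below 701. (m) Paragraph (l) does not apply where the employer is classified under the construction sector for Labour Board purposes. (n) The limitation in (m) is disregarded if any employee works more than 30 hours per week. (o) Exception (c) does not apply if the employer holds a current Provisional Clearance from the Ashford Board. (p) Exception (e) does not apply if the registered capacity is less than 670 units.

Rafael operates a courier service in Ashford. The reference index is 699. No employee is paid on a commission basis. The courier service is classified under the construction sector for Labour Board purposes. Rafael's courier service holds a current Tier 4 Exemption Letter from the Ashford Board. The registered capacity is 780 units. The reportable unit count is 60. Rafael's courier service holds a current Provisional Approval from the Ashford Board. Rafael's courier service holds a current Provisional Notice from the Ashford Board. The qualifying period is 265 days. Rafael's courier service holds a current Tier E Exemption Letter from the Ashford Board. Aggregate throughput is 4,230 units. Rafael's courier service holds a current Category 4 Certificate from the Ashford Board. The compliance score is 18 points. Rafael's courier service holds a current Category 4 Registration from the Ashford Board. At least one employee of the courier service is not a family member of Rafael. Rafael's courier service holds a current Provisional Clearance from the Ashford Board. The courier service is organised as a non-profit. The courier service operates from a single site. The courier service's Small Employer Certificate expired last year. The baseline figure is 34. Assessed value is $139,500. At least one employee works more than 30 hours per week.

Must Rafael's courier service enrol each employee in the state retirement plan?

Exception (a): the employer operates from a single site; the employer is a non-profit — every condition holds. Turning to paragraph (f): (f) operates — the reportable unit count is 60, meeting the 53 threshold. (a) is therefore removed.
Exception (b): the qualifying period is 265 days, meeting the 265 days threshold; a current Tier E Exemption Letter is held — every condition holds. As to paragraphs (g)–(n): (g) is engaged (a current Category 4 Certificate is held), but is set aside by (h): (h) is engaged — a current Category 4 Registration is held. (i) is engaged (a current Provisional Notice is held), but is itself disapplied by (j): (j) is triggered — a current Tier 4 Exemption Letter is held. (k) applies (assessed value is $139,500, under the $141,000 limit), but yields to (l): (l) operates against (k): the reference index is 699, below the 701 limit. (m) would limit (l) — the courier service is classified under the construction sector — but (n) sets (m) aside: (n) operates against (m): at least one employee exceeds 30 hours/week. (b) remains available.
Exception (c) requires that the employer holds a current Small Employer Certificate from the Ashford Labour Board; but the Small Employer Certificate has expired, so (c) is unavailable.
Exception (d) does not apply: aggregate throughput is 4,230 units, not less than 4,100 units.
Exception (e) does not apply: at least one employee is not a family member.

No — exception (b) applies; Rafael's courier service is not required to enrol each employee in the state retirement plan.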